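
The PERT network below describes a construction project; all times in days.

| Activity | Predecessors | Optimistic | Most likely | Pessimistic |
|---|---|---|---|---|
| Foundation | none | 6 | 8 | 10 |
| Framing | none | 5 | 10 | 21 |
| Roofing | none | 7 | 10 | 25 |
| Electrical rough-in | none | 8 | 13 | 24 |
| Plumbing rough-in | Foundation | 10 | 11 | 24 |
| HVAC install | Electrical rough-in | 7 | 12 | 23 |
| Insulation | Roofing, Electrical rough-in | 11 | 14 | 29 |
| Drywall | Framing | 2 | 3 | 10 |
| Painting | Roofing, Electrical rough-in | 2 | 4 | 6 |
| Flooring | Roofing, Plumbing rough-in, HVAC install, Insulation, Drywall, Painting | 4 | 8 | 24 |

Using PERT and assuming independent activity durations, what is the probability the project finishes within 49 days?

te_Foundation = (6 + 4·8 + 10)/6 = 48/6 = 8; σ²_Foundation = ((10−6)/6)² = 0.444
te_Framing = (5 + 4·10 + 21)/6 = 66/6 = 11; σ²_Framing = ((21−5)/6)² = 7.111
te_Roofing = (7 + 4·10 + 25)/6 = 72/6 = 12; σ²_Roofing = ((25−7)/6)² = 9.000
te_Electrical rough-in = (8 + 4·13 + 24)/6 = 84/6 = 14; σ²_Electrical rough-in = ((24−8)/6)² = 7.111
te_Plumbing rough-in = (10 + 4·11 + 24)/6 = 78/6 = 13; σ²_Plumbing rough-in = ((24−10)/6)² = 5.444
te_HVAC install = (7 + 4·12 + 23)/6 = 78/6 = 13; σ²_HVAC install = ((23−7)/6)² = 7.111
te_Insulation = (11 + 4·14 + 29)/6 = 96/6 = 16; σ²_Insulation = ((29−11)/6)² = 9.000
te_Drywall = (2 + 4·3 + 10)/6 = 24/6 = 4; σ²_Drywall = ((10−2)/6)² = 1.778
te_Painting = (2 + 4·4 + 6)/6 = 24/6 = 4; σ²_Painting = ((6−2)/6)² = 0.444
te_Flooring = (4 + 4·8 + 24)/6 = 60/6 = 10; σ²_Flooring = ((24−4)/6)² = 11.111

Forward pass:
ES_Foundation = 0; EF_Foundation = 8
ES_Framing = 0; EF_Framing = 11
ES_Roofing = 0; EF_Roofing = 12
ES_Electrical rough-in = 0; EF_Electrical rough-in = 14
ES_Plumbing rough-in = 8; EF_Plumbing rough-in = 8+13 = 21
ES_HVAC install = 14; EF_HVAC install = 14+13 = 27
ES_Insulation = max(EF_Roofing=12, EF_Electrical rough-in=14) = 14; EF_Insulation = 14+16 = 30
ES_Drywall = 11; EF_Drywall = 11+4 = 15
ES_Painting = max(EF_Roofing=12, EF_Electrical rough-in=14) = 14; EF_Painting = 14+4 = 18
ES_Flooring = max(EF_Roofing=12, EF_Plumbing rough-in=21, EF_HVAC install=27, EF_Insulation=30, EF_Drywall=15, EF_Painting=18) = 30; EF_Flooring = 30+10 = 40
Expected project duration μ = 40 days. Critical path: Electrical rough-in → Insulation → Flooring.

Variance along critical path = 7.111 + 9.000 + 11.111 = 27.222; σ = √27.222 = 5.217 days.
Z = (49 − 40) / 5.217 = 1.725
P(T ≤ 49) = Φ(1.725) ≈ 0.958

0.958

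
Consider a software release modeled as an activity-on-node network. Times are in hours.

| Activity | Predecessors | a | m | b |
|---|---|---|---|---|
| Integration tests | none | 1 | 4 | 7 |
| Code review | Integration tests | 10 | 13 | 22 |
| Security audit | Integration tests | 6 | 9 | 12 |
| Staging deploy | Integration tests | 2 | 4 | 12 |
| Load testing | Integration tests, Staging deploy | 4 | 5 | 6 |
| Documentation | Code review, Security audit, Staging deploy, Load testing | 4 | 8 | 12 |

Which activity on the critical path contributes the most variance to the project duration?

te_Integration tests = (1 + 4·4 + 7)/6 = 24/6 = 4; σ²_Integration tests = ((7−1)/6)² = 1.000
te_Code review = (10 + 4·13 + 22)/6 = 84/6 = 14; σ²_Code review = ((22−10)/6)² = 4.000
te_Security audit = (6 + 4·9 + 12)/6 = 54/6 = 9; σ²_Security audit = ((12−6)/6)² = 1.000
te_Staging deploy = (2 + 4·4 + 12)/6 = 30/6 = 5; σ²_Staging deploy = ((12−2)/6)² = 2.778
te_Load testing = (4 + 4·5 + 6)/6 = 30/6 = 5; σ²_Load testing = ((6−4)/6)² = 0.111
te_Documentation = (4 + 4·8 + 12)/6 = 48/6 = 8; σ²_Documentation = ((12−4)/6)² = 1.778

Forward pass:
ES_Integration tests = 0; EF_Integration tests = 4
ES_Code review = 4; EF_Code review = 4+14 = 18
ES_Security audit = 4; EF_Security audit = 4+9 = 13
ES_Staging deploy = 4; EF_Staging deploy = 4+5 = 9
ES_Load testing = max(EF_Integration tests=4, EF_Staging deploy=9) = 9; EF_Load testing = 9+5 = 14
ES_Documentation = max(EF_Code review=18, EF_Security audit=13, EF_Staging deploy=9, EF_Load testing=14) = 18; EF_Documentation = 18+8 = 26
Expected project duration μ = 26 hours. Critical path: Integration tests → Code review → Documentation.

Variances on critical path: σ²_Integration tests=1.000, σ²_Code review=4.000, σ²_Documentation=1.778.
Largest is σ²_Code review = 4.000.

Code review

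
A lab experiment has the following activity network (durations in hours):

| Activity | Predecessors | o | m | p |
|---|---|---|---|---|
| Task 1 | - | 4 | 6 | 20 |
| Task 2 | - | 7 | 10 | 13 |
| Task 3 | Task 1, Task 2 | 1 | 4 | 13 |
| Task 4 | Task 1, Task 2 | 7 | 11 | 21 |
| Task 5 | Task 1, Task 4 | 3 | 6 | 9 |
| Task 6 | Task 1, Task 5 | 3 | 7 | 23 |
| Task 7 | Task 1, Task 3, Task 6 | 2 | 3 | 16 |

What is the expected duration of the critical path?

te_Task 1 = (4 + 4·6 + 20)/6 = 48/6 = 8
te_Task 2 = (7 + 4·10 + 13)/6 = 60/6 = 10
te_Task 3 = (1 + 4·4 + 13)/6 = 30/6 = 5
te_Task 4 = (7 + 4·11 + 21)/6 = 72/6 = 12
te_Task 5 = (3 + 4·6 + 9)/6 = 36/6 = 6
te_Task 6 = (3 + 4·7 + 23)/6 = 54/6 = 9
te_Task 7 = (2 + 4·3 + 16)/6 = 30/6 = 5

Forward pass:
ES_Task 1 = 0; EF_Task 1 = 8
ES_Task 2 = 0; EF_Task 2 = 10
ES_Task 3 = max(EF_Task 1=8, EF_Task 2=10) = 10; EF_Task 3 = 10+5 = 15
ES_Task 4 = max(EF_Task 1=8, EF_Task 2=10) = 10; EF_Task 4 = 10+12 = 22
ES_Task 5 = max(EF_Task 1=8, EF_Task 4=22) = 22; EF_Task 5 = 22+6 = 28
ES_Task 6 = max(EF_Task 1=8, EF_Task 5=28) = 28; EF_Task 6 = 28+9 = 37
ES_Task 7 = max(EF_Task 1=8, EF_Task 3=15, EF_Task 6=37) = 37; EF_Task 7 = 37+5 = 42
Expected project duration μ = 42 hours. Critical path: Task 2 → Task 4 → Task 5 → Task 6 → Task 7.

42 hours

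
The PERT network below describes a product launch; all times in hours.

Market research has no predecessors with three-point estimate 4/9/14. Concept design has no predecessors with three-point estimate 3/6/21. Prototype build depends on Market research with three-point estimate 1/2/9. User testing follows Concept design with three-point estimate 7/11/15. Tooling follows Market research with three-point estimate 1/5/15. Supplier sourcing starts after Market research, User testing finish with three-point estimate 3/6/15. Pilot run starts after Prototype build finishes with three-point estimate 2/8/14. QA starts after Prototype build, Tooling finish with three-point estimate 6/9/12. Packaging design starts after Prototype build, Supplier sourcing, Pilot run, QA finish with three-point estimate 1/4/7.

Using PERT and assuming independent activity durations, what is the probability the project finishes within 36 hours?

0.935

te_Market research = (4 + 4·9 + 14)/6 = 54/6 = 9; σ²_Market research = ((14−4)/6)² = 2.778
te_Concept design = (3 + 4·6 + 21)/6 = 48/6 = 8; σ²_Concept design = ((21−3)/6)² = 9.000
te_Prototype build = (1 + 4·2 + 9)/6 = 18/6 = 3; σ²_Prototype build = ((9−1)/6)² = 1.778
te_User testing = (7 + 4·11 + 15)/6 = 66/6 = 11; σ²_User testing = ((15−7)/6)² = 1.778
te_Tooling = (1 + 4·5 + 15)/6 = 36/6 = 6; σ²_Tooling = ((15−1)/6)² = 5.444
te_Supplier sourcing = (3 + 4·6 + 15)/6 = 42/6 = 7; σ²_Supplier sourcing = ((15−3)/6)² = 4.000
te_Pilot run = (2 + 4·8 + 14)/6 = 48/6 = 8; σ²_Pilot run = ((14−2)/6)² = 4.000
te_QA = (6 + 4·9 + 12)/6 = 54/6 = 9; σ²_QA = ((12−6)/6)² = 1.000
te_Packaging design = (1 + 4·4 + 7)/6 = 24/6 = 4; σ²_Packaging design = ((7−1)/6)² = 1.000

Forward pass:
ES_Market research = 0; EF_Market research = 9
ES_Concept design = 0; EF_Concept design = 8
ES_Prototype build = 9; EF_Prototype build = 9+3 = 12
ES_User testing = 8; EF_User testing = 8+11 = 19
ES_Tooling = 9; EF_Tooling = 9+6 = 15
ES_Supplier sourcing = max(EF_Market research=9, EF_User testing=19) = 19; EF_Supplier sourcing = 19+7 = 26
ES_Pilot run = 12; EF_Pilot run = 12+8 = 20
ES_QA = max(EF_Prototype build=12, EF_Tooling=15) = 15; EF_QA = 15+9 = 24
ES_Packaging design = max(EF_Prototype build=12, EF_Supplier sourcing=26, EF_Pilot run=20, EF_QA=24) = 26; EF_Packaging design = 26+4 = 30
Expected project duration μ = 30 hours. Critical path: Concept design → User testing → Supplier sourcing → Packaging design.

Variance along critical path = 9.000 + 1.778 + 4.000 + 1.000 = 15.778; σ = √15.778 = 3.972 hours.
Z = (36 − 30) / 3.972 = 1.511
P(T ≤ 36) = Φ(1.511) ≈ 0.935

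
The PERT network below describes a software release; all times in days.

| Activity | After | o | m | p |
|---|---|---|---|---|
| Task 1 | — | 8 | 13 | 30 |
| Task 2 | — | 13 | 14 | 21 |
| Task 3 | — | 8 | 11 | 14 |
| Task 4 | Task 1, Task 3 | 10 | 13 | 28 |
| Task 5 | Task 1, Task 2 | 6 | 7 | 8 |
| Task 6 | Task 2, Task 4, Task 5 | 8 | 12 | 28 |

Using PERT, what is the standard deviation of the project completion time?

5.79 days

te_Task 1 = (8 + 4·13 + 30)/6 = 90/6 = 15; σ²_Task 1 = ((30−8)/6)² = 13.444
te_Task 2 = (13 + 4·14 + 21)/6 = 90/6 = 15; σ²_Task 2 = ((21−13)/6)² = 1.778
te_Task 3 = (8 + 4·11 + 14)/6 = 66/6 = 11; σ²_Task 3 = ((14−8)/6)² = 1.000
te_Task 4 = (10 + 4·13 + 28)/6 = 90/6 = 15; σ²_Task 4 = ((28−10)/6)² = 9.000
te_Task 5 = (6 + 4·7 + 8)/6 = 42/6 = 7; σ²_Task 5 = ((8−6)/6)² = 0.111
te_Task 6 = (8 + 4·12 + 28)/6 = 84/6 = 14; σ²_Task 6 = ((28−8)/6)² = 11.111

Forward pass:
ES_Task 1 = 0; EF_Task 1 = 15
ES_Task 2 = 0; EF_Task 2 = 15
ES_Task 3 = 0; EF_Task 3 = 11
ES_Task 4 = max(EF_Task 1=15, EF_Task 3=11) = 15; EF_Task 4 = 15+15 = 30
ES_Task 5 = max(EF_Task 1=15, EF_Task 2=15) = 15; EF_Task 5 = 15+7 = 22
ES_Task 6 = max(EF_Task 2=15, EF_Task 4=30, EF_Task 5=22) = 30; EF_Task 6 = 30+14 = 44
Expected project duration μ = 44 days. Critical path: Task 1 → Task 4 → Task 6.

Variance along critical path = 13.444 + 9.000 + 11.111 = 33.556
σ = √33.556 = 5.793 days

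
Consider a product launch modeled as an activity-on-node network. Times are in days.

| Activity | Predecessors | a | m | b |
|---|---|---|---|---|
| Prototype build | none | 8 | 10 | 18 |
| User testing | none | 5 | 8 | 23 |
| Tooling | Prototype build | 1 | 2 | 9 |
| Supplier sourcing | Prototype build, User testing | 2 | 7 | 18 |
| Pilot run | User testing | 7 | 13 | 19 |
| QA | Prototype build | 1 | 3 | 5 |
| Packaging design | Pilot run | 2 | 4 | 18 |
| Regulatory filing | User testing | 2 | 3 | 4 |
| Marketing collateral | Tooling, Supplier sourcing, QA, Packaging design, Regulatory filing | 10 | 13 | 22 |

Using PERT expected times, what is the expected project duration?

te_Prototype build = (8 + 4·10 + 18)/6 = 66/6 = 11
te_User testing = (5 + 4·8 + 23)/6 = 60/6 = 10
te_Tooling = (1 + 4·2 + 9)/6 = 18/6 = 3
te_Supplier sourcing = (2 + 4·7 + 18)/6 = 48/6 = 8
te_Pilot run = (7 + 4·13 + 19)/6 = 78/6 = 13
te_QA = (1 + 4·3 + 5)/6 = 18/6 = 3
te_Packaging design = (2 + 4·4 + 18)/6 = 36/6 = 6
te_Regulatory filing = (2 + 4·3 + 4)/6 = 18/6 = 3
te_Marketing collateral = (10 + 4·13 + 22)/6 = 84/6 = 14

Forward pass:
ES_Prototype build = 0; EF_Prototype build = 11
ES_User testing = 0; EF_User testing = 10
ES_Tooling = 11; EF_Tooling = 11+3 = 14
ES_Supplier sourcing = max(EF_Prototype build=11, EF_User testing=10) = 11; EF_Supplier sourcing = 11+8 = 19
ES_Pilot run = 10; EF_Pilot run = 10+13 = 23
ES_QA = 11; EF_QA = 11+3 = 14
ES_Packaging design = 23; EF_Packaging design = 23+6 = 29
ES_Regulatory filing = 10; EF_Regulatory filing = 10+3 = 13
ES_Marketing collateral = max(EF_Tooling=14, EF_Supplier sourcing=19, EF_QA=14, EF_Packaging design=29, EF_Regulatory filing=13) = 29; EF_Marketing collateral = 29+14 = 43
Expected project duration μ = 43 days. Critical path: User testing → Pilot run → Packaging design → Marketing collateral.

43 days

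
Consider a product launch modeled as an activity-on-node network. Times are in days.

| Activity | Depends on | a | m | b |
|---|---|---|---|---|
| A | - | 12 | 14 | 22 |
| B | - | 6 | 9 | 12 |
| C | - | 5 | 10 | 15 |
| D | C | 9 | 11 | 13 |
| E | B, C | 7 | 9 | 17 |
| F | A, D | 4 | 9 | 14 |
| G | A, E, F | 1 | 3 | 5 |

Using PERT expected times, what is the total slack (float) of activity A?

6 days

te_A = (12 + 4·14 + 22)/6 = 90/6 = 15
te_B = (6 + 4·9 + 12)/6 = 54/6 = 9
te_C = (5 + 4·10 + 15)/6 = 60/6 = 10
te_D = (9 + 4·11 + 13)/6 = 66/6 = 11
te_E = (7 + 4·9 + 17)/6 = 60/6 = 10
te_F = (4 + 4·9 + 14)/6 = 54/6 = 9
te_G = (1 + 4·3 + 5)/6 = 18/6 = 3

Forward pass:
ES_A = 0; EF_A = 15
ES_B = 0; EF_B = 9
ES_C = 0; EF_C = 10
ES_D = 10; EF_D = 10+11 = 21
ES_E = max(EF_B=9, EF_C=10) = 10; EF_E = 10+10 = 20
ES_F = max(EF_A=15, EF_D=21) = 21; EF_F = 21+9 = 30
ES_G = max(EF_A=15, EF_E=20, EF_F=30) = 30; EF_G = 30+3 = 33
Expected project duration μ = 33 days. Critical path: C → D → F → G.

Backward pass:
LF_G = 33; LS_G = 33−3 = 30
LF_F = LS_G = 30; LS_F = 30−9 = 21
LF_E = LS_G = 30; LS_E = 30−10 = 20
LF_D = LS_F = 21; LS_D = 21−11 = 10
LF_C = min(LS_D=10, LS_E=20) = 10; LS_C = 10−10 = 0
LF_B = LS_E = 20; LS_B = 20−9 = 11
LF_A = min(LS_F=21, LS_G=30) = 21; LS_A = 21−15 = 6
Slack_A = LS_A − ES_A = 6 − 0 = 6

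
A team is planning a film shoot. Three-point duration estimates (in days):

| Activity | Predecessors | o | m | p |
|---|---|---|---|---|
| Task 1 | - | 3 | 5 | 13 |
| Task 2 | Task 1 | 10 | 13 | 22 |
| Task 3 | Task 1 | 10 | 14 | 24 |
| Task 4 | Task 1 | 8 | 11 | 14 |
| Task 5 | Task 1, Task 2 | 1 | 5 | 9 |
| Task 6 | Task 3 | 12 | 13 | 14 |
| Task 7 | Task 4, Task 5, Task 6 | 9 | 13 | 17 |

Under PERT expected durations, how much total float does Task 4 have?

17 days

te_Task 1 = (3 + 4·5 + 13)/6 = 36/6 = 6
te_Task 2 = (10 + 4·13 + 22)/6 = 84/6 = 14
te_Task 3 = (10 + 4·14 + 24)/6 = 90/6 = 15
te_Task 4 = (8 + 4·11 + 14)/6 = 66/6 = 11
te_Task 5 = (1 + 4·5 + 9)/6 = 30/6 = 5
te_Task 6 = (12 + 4·13 + 14)/6 = 78/6 = 13
te_Task 7 = (9 + 4·13 + 17)/6 = 78/6 = 13

Forward pass:
ES_Task 1 = 0; EF_Task 1 = 6
ES_Task 2 = 6; EF_Task 2 = 6+14 = 20
ES_Task 3 = 6; EF_Task 3 = 6+15 = 21
ES_Task 4 = 6; EF_Task 4 = 6+11 = 17
ES_Task 5 = max(EF_Task 1=6, EF_Task 2=20) = 20; EF_Task 5 = 20+5 = 25
ES_Task 6 = 21; EF_Task 6 = 21+13 = 34
ES_Task 7 = max(EF_Task 4=17, EF_Task 5=25, EF_Task 6=34) = 34; EF_Task 7 = 34+13 = 47
Expected project duration μ = 47 days. Critical path: Task 1 → Task 3 → Task 6 → Task 7.

Backward pass:
LF_Task 7 = 47; LS_Task 7 = 47−13 = 34
LF_Task 6 = LS_Task 7 = 34; LS_Task 6 = 34−13 = 21
LF_Task 5 = LS_Task 7 = 34; LS_Task 5 = 34−5 = 29
LF_Task 4 = LS_Task 7 = 34; LS_Task 4 = 34−11 = 23
LF_Task 3 = LS_Task 6 = 21; LS_Task 3 = 21−15 = 6
LF_Task 2 = LS_Task 5 = 29; LS_Task 2 = 29−14 = 15
LF_Task 1 = min(LS_Task 2=15, LS_Task 3=6, LS_Task 4=23, LS_Task 5=29) = 6; LS_Task 1 = 6−6 = 0
Slack_Task 4 = LS_Task 4 − ES_Task 4 = 23 − 6 = 17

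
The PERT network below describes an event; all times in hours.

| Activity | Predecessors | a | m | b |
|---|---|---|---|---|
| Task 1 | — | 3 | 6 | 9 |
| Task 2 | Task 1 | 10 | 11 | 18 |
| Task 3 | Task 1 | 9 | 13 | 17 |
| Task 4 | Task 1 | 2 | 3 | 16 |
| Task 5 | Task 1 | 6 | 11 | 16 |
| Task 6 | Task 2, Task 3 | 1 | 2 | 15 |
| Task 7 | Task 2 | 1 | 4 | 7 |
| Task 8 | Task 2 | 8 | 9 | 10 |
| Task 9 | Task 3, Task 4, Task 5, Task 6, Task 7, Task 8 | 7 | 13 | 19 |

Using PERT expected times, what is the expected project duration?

40 hours

te_Task 1 = (3 + 4·6 + 9)/6 = 36/6 = 6
te_Task 2 = (10 + 4·11 + 18)/6 = 72/6 = 12
te_Task 3 = (9 + 4·13 + 17)/6 = 78/6 = 13
te_Task 4 = (2 + 4·3 + 16)/6 = 30/6 = 5
te_Task 5 = (6 + 4·11 + 16)/6 = 66/6 = 11
te_Task 6 = (1 + 4·2 + 15)/6 = 24/6 = 4
te_Task 7 = (1 + 4·4 + 7)/6 = 24/6 = 4
te_Task 8 = (8 + 4·9 + 10)/6 = 54/6 = 9
te_Task 9 = (7 + 4·13 + 19)/6 = 78/6 = 13

Forward pass:
ES_Task 1 = 0; EF_Task 1 = 6
ES_Task 2 = 6; EF_Task 2 = 6+12 = 18
ES_Task 3 = 6; EF_Task 3 = 6+13 = 19
ES_Task 4 = 6; EF_Task 4 = 6+5 = 11
ES_Task 5 = 6; EF_Task 5 = 6+11 = 17
ES_Task 6 = max(EF_Task 2=18, EF_Task 3=19) = 19; EF_Task 6 = 19+4 = 23
ES_Task 7 = 18; EF_Task 7 = 18+4 = 22
ES_Task 8 = 18; EF_Task 8 = 18+9 = 27
ES_Task 9 = max(EF_Task 3=19, EF_Task 4=11, EF_Task 5=17, EF_Task 6=23, EF_Task 7=22, EF_Task 8=27) = 27; EF_Task 9 = 27+13 = 40
Expected project duration μ = 40 hours. Critical path: Task 1 → Task 2 → Task 8 → Task 9.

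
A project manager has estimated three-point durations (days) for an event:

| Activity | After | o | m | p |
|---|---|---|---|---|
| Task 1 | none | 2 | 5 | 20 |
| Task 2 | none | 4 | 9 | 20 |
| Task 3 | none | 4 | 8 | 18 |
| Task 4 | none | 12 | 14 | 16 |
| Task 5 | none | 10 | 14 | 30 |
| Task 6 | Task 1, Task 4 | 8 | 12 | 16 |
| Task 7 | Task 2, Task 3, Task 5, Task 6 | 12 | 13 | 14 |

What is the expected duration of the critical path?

te_Task 1 = (2 + 4·5 + 20)/6 = 42/6 = 7
te_Task 2 = (4 + 4·9 + 20)/6 = 60/6 = 10
te_Task 3 = (4 + 4·8 + 18)/6 = 54/6 = 9
te_Task 4 = (12 + 4·14 + 16)/6 = 84/6 = 14
te_Task 5 = (10 + 4·14 + 30)/6 = 96/6 = 16
te_Task 6 = (8 + 4·12 + 16)/6 = 72/6 = 12
te_Task 7 = (12 + 4·13 + 14)/6 = 78/6 = 13

Forward pass:
ES_Task 1 = 0; EF_Task 1 = 7
ES_Task 2 = 0; EF_Task 2 = 10
ES_Task 3 = 0; EF_Task 3 = 9
ES_Task 4 = 0; EF_Task 4 = 14
ES_Task 5 = 0; EF_Task 5 = 16
ES_Task 6 = max(EF_Task 1=7, EF_Task 4=14) = 14; EF_Task 6 = 14+12 = 26
ES_Task 7 = max(EF_Task 2=10, EF_Task 3=9, EF_Task 5=16, EF_Task 6=26) = 26; EF_Task 7 = 26+13 = 39
Expected project duration μ = 39 days. Critical path: Task 4 → Task 6 → Task 7.

39 days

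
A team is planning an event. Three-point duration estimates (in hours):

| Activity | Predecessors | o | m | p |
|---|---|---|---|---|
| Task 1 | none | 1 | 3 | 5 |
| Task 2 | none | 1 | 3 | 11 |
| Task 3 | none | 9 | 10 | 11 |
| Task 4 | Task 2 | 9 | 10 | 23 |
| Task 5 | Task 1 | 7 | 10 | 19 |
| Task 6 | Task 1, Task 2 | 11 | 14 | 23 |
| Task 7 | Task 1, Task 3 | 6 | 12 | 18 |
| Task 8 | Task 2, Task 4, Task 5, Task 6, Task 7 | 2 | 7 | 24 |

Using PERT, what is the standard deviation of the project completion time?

4.19 hours

te_Task 1 = (1 + 4·3 + 5)/6 = 18/6 = 3; σ²_Task 1 = ((5−1)/6)² = 0.444
te_Task 2 = (1 + 4·3 + 11)/6 = 24/6 = 4; σ²_Task 2 = ((11−1)/6)² = 2.778
te_Task 3 = (9 + 4·10 + 11)/6 = 60/6 = 10; σ²_Task 3 = ((11−9)/6)² = 0.111
te_Task 4 = (9 + 4·10 + 23)/6 = 72/6 = 12; σ²_Task 4 = ((23−9)/6)² = 5.444
te_Task 5 = (7 + 4·10 + 19)/6 = 66/6 = 11; σ²_Task 5 = ((19−7)/6)² = 4.000
te_Task 6 = (11 + 4·14 + 23)/6 = 90/6 = 15; σ²_Task 6 = ((23−11)/6)² = 4.000
te_Task 7 = (6 + 4·12 + 18)/6 = 72/6 = 12; σ²_Task 7 = ((18−6)/6)² = 4.000
te_Task 8 = (2 + 4·7 + 24)/6 = 54/6 = 9; σ²_Task 8 = ((24−2)/6)² = 13.444

Forward pass:
ES_Task 1 = 0; EF_Task 1 = 3
ES_Task 2 = 0; EF_Task 2 = 4
ES_Task 3 = 0; EF_Task 3 = 10
ES_Task 4 = 4; EF_Task 4 = 4+12 = 16
ES_Task 5 = 3; EF_Task 5 = 3+11 = 14
ES_Task 6 = max(EF_Task 1=3, EF_Task 2=4) = 4; EF_Task 6 = 4+15 = 19
ES_Task 7 = max(EF_Task 1=3, EF_Task 3=10) = 10; EF_Task 7 = 10+12 = 22
ES_Task 8 = max(EF_Task 2=4, EF_Task 4=16, EF_Task 5=14, EF_Task 6=19, EF_Task 7=22) = 22; EF_Task 8 = 22+9 = 31
Expected project duration μ = 31 hours. Critical path: Task 3 → Task 7 → Task 8.

Variance along critical path = 0.111 + 4.000 + 13.444 = 17.556
σ = √17.556 = 4.190 hours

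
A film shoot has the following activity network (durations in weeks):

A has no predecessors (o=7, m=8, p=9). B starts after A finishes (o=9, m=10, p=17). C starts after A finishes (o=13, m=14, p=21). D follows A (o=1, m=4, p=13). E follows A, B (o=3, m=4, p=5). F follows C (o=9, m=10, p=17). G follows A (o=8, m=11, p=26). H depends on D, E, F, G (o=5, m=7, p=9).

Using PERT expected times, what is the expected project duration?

41 weeks

te_A = (7 + 4·8 + 9)/6 = 48/6 = 8
te_B = (9 + 4·10 + 17)/6 = 66/6 = 11
te_C = (13 + 4·14 + 21)/6 = 90/6 = 15
te_D = (1 + 4·4 + 13)/6 = 30/6 = 5
te_E = (3 + 4·4 + 5)/6 = 24/6 = 4
te_F = (9 + 4·10 + 17)/6 = 66/6 = 11
te_G = (8 + 4·11 + 26)/6 = 78/6 = 13
te_H = (5 + 4·7 + 9)/6 = 42/6 = 7

Forward pass:
ES_A = 0; EF_A = 8
ES_B = 8; EF_B = 8+11 = 19
ES_C = 8; EF_C = 8+15 = 23
ES_D = 8; EF_D = 8+5 = 13
ES_E = max(EF_A=8, EF_B=19) = 19; EF_E = 19+4 = 23
ES_F = 23; EF_F = 23+11 = 34
ES_G = 8; EF_G = 8+13 = 21
ES_H = max(EF_D=13, EF_E=23, EF_F=34, EF_G=21) = 34; EF_H = 34+7 = 41
Expected project duration μ = 41 weeks. Critical path: A → C → F → H.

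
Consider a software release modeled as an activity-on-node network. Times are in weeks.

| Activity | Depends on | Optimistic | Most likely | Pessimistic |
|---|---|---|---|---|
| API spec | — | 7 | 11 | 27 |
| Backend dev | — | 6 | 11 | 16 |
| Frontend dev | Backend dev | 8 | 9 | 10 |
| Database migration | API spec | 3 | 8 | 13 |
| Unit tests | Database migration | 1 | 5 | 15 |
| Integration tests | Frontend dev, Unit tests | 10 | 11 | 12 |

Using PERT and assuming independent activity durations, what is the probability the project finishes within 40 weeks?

te_API spec = (7 + 4·11 + 27)/6 = 78/6 = 13; σ²_API spec = ((27−7)/6)² = 11.111
te_Backend dev = (6 + 4·11 + 16)/6 = 66/6 = 11; σ²_Backend dev = ((16−6)/6)² = 2.778
te_Frontend dev = (8 + 4·9 + 10)/6 = 54/6 = 9; σ²_Frontend dev = ((10−8)/6)² = 0.111
te_Database migration = (3 + 4·8 + 13)/6 = 48/6 = 8; σ²_Database migration = ((13−3)/6)² = 2.778
te_Unit tests = (1 + 4·5 + 15)/6 = 36/6 = 6; σ²_Unit tests = ((15−1)/6)² = 5.444
te_Integration tests = (10 + 4·11 + 12)/6 = 66/6 = 11; σ²_Integration tests = ((12−10)/6)² = 0.111

Forward pass:
ES_API spec = 0; EF_API spec = 13
ES_Backend dev = 0; EF_Backend dev = 11
ES_Frontend dev = 11; EF_Frontend dev = 11+9 = 20
ES_Database migration = 13; EF_Database migration = 13+8 = 21
ES_Unit tests = 21; EF_Unit tests = 21+6 = 27
ES_Integration tests = max(EF_Frontend dev=20, EF_Unit tests=27) = 27; EF_Integration tests = 27+11 = 38
Expected project duration μ = 38 weeks. Critical path: API spec → Database migration → Unit tests → Integration tests.

Variance along critical path = 11.111 + 2.778 + 5.444 + 0.111 = 19.444; σ = √19.444 = 4.410 weeks.
Z = (40 − 38) / 4.410 = 0.454
P(T ≤ 40) = Φ(0.454) ≈ 0.675

0.675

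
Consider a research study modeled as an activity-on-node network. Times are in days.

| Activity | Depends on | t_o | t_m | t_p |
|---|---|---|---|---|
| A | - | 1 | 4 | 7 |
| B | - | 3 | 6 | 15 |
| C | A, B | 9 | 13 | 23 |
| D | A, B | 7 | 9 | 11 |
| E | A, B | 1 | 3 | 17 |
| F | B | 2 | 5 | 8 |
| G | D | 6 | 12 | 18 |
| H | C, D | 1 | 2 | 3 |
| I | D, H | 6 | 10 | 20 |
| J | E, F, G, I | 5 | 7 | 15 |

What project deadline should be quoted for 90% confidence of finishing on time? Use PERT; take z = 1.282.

te_A = (1 + 4·4 + 7)/6 = 24/6 = 4; σ²_A = ((7−1)/6)² = 1.000
te_B = (3 + 4·6 + 15)/6 = 42/6 = 7; σ²_B = ((15−3)/6)² = 4.000
te_C = (9 + 4·13 + 23)/6 = 84/6 = 14; σ²_C = ((23−9)/6)² = 5.444
te_D = (7 + 4·9 + 11)/6 = 54/6 = 9; σ²_D = ((11−7)/6)² = 0.444
te_E = (1 + 4·3 + 17)/6 = 30/6 = 5; σ²_E = ((17−1)/6)² = 7.111
te_F = (2 + 4·5 + 8)/6 = 30/6 = 5; σ²_F = ((8−2)/6)² = 1.000
te_G = (6 + 4·12 + 18)/6 = 72/6 = 12; σ²_G = ((18−6)/6)² = 4.000
te_H = (1 + 4·2 + 3)/6 = 12/6 = 2; σ²_H = ((3−1)/6)² = 0.111
te_I = (6 + 4·10 + 20)/6 = 66/6 = 11; σ²_I = ((20−6)/6)² = 5.444
te_J = (5 + 4·7 + 15)/6 = 48/6 = 8; σ²_J = ((15−5)/6)² = 2.778

Forward pass:
ES_A = 0; EF_A = 4
ES_B = 0; EF_B = 7
ES_C = max(EF_A=4, EF_B=7) = 7; EF_C = 7+14 = 21
ES_D = max(EF_A=4, EF_B=7) = 7; EF_D = 7+9 = 16
ES_E = max(EF_A=4, EF_B=7) = 7; EF_E = 7+5 = 12
ES_F = 7; EF_F = 7+5 = 12
ES_G = 16; EF_G = 16+12 = 28
ES_H = max(EF_C=21, EF_D=16) = 21; EF_H = 21+2 = 23
ES_I = max(EF_D=16, EF_H=23) = 23; EF_I = 23+11 = 34
ES_J = max(EF_E=12, EF_F=12, EF_G=28, EF_I=34) = 34; EF_J = 34+8 = 42
Expected project duration μ = 42 days. Critical path: B → C → H → I → J.

Variance along critical path = 4.000 + 5.444 + 0.111 + 5.444 + 2.778 = 17.778; σ = 4.216 days.
D = μ + z·σ = 42 + 1.282·4.216 = 47.4 days

47.4 days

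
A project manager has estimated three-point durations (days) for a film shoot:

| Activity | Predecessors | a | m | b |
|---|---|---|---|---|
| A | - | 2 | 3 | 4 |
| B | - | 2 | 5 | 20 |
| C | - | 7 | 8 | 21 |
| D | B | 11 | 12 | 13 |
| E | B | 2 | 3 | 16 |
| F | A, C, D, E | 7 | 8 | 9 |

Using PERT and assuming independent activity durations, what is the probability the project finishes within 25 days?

0.255

te_A = (2 + 4·3 + 4)/6 = 18/6 = 3; σ²_A = ((4−2)/6)² = 0.111
te_B = (2 + 4·5 + 20)/6 = 42/6 = 7; σ²_B = ((20−2)/6)² = 9.000
te_C = (7 + 4·8 + 21)/6 = 60/6 = 10; σ²_C = ((21−7)/6)² = 5.444
te_D = (11 + 4·12 + 13)/6 = 72/6 = 12; σ²_D = ((13−11)/6)² = 0.111
te_E = (2 + 4·3 + 16)/6 = 30/6 = 5; σ²_E = ((16−2)/6)² = 5.444
te_F = (7 + 4·8 + 9)/6 = 48/6 = 8; σ²_F = ((9−7)/6)² = 0.111

Forward pass:
ES_A = 0; EF_A = 3
ES_B = 0; EF_B = 7
ES_C = 0; EF_C = 10
ES_D = 7; EF_D = 7+12 = 19
ES_E = 7; EF_E = 7+5 = 12
ES_F = max(EF_A=3, EF_C=10, EF_D=19, EF_E=12) = 19; EF_F = 19+8 = 27
Expected project duration μ = 27 days. Critical path: B → D → F.

Variance along critical path = 9.000 + 0.111 + 0.111 = 9.222; σ = √9.222 = 3.037 days.
Z = (25 − 27) / 3.037 = -0.659
P(T ≤ 25) = Φ(-0.659) ≈ 0.255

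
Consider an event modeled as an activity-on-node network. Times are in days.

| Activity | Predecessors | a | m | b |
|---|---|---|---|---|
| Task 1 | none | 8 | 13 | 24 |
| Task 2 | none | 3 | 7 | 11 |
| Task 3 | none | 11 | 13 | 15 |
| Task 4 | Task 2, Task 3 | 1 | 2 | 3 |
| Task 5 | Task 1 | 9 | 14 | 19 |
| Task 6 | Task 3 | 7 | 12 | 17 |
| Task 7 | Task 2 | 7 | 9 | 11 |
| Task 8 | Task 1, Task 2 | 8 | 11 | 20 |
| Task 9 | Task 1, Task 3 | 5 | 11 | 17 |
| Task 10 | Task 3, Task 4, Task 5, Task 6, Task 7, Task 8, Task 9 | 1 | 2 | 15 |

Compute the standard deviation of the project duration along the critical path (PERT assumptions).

3.92 days

te_Task 1 = (8 + 4·13 + 24)/6 = 84/6 = 14; σ²_Task 1 = ((24−8)/6)² = 7.111
te_Task 2 = (3 + 4·7 + 11)/6 = 42/6 = 7; σ²_Task 2 = ((11−3)/6)² = 1.778
te_Task 3 = (11 + 4·13 + 15)/6 = 78/6 = 13; σ²_Task 3 = ((15−11)/6)² = 0.444
te_Task 4 = (1 + 4·2 + 3)/6 = 12/6 = 2; σ²_Task 4 = ((3−1)/6)² = 0.111
te_Task 5 = (9 + 4·14 + 19)/6 = 84/6 = 14; σ²_Task 5 = ((19−9)/6)² = 2.778
te_Task 6 = (7 + 4·12 + 17)/6 = 72/6 = 12; σ²_Task 6 = ((17−7)/6)² = 2.778
te_Task 7 = (7 + 4·9 + 11)/6 = 54/6 = 9; σ²_Task 7 = ((11−7)/6)² = 0.444
te_Task 8 = (8 + 4·11 + 20)/6 = 72/6 = 12; σ²_Task 8 = ((20−8)/6)² = 4.000
te_Task 9 = (5 + 4·11 + 17)/6 = 66/6 = 11; σ²_Task 9 = ((17−5)/6)² = 4.000
te_Task 10 = (1 + 4·2 + 15)/6 = 24/6 = 4; σ²_Task 10 = ((15−1)/6)² = 5.444

Forward pass:
ES_Task 1 = 0; EF_Task 1 = 14
ES_Task 2 = 0; EF_Task 2 = 7
ES_Task 3 = 0; EF_Task 3 = 13
ES_Task 4 = max(EF_Task 2=7, EF_Task 3=13) = 13; EF_Task 4 = 13+2 = 15
ES_Task 5 = 14; EF_Task 5 = 14+14 = 28
ES_Task 6 = 13; EF_Task 6 = 13+12 = 25
ES_Task 7 = 7; EF_Task 7 = 7+9 = 16
ES_Task 8 = max(EF_Task 1=14, EF_Task 2=7) = 14; EF_Task 8 = 14+12 = 26
ES_Task 9 = max(EF_Task 1=14, EF_Task 3=13) = 14; EF_Task 9 = 14+11 = 25
ES_Task 10 = max(EF_Task 3=13, EF_Task 4=15, EF_Task 5=28, EF_Task 6=25, EF_Task 7=16, EF_Task 8=26, EF_Task 9=25) = 28; EF_Task 10 = 28+4 = 32
Expected project duration μ = 32 days. Critical path: Task 1 → Task 5 → Task 10.

Variance along critical path = 7.111 + 2.778 + 5.444 = 15.333
σ = √15.333 = 3.916 days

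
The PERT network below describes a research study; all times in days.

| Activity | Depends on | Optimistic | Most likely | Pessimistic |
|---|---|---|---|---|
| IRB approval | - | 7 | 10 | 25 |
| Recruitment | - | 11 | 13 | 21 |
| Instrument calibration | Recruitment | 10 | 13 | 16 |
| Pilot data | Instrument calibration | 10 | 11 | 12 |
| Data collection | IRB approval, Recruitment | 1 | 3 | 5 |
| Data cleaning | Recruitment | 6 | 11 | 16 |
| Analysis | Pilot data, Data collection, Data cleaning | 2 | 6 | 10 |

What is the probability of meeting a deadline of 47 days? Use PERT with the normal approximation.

te_IRB approval = (7 + 4·10 + 25)/6 = 72/6 = 12; σ²_IRB approval = ((25−7)/6)² = 9.000
te_Recruitment = (11 + 4·13 + 21)/6 = 84/6 = 14; σ²_Recruitment = ((21−11)/6)² = 2.778
te_Instrument calibration = (10 + 4·13 + 16)/6 = 78/6 = 13; σ²_Instrument calibration = ((16−10)/6)² = 1.000
te_Pilot data = (10 + 4·11 + 12)/6 = 66/6 = 11; σ²_Pilot data = ((12−10)/6)² = 0.111
te_Data collection = (1 + 4·3 + 5)/6 = 18/6 = 3; σ²_Data collection = ((5−1)/6)² = 0.444
te_Data cleaning = (6 + 4·11 + 16)/6 = 66/6 = 11; σ²_Data cleaning = ((16−6)/6)² = 2.778
te_Analysis = (2 + 4·6 + 10)/6 = 36/6 = 6; σ²_Analysis = ((10−2)/6)² = 1.778

Forward pass:
ES_IRB approval = 0; EF_IRB approval = 12
ES_Recruitment = 0; EF_Recruitment = 14
ES_Instrument calibration = 14; EF_Instrument calibration = 14+13 = 27
ES_Pilot data = 27; EF_Pilot data = 27+11 = 38
ES_Data collection = max(EF_IRB approval=12, EF_Recruitment=14) = 14; EF_Data collection = 14+3 = 17
ES_Data cleaning = 14; EF_Data cleaning = 14+11 = 25
ES_Analysis = max(EF_Pilot data=38, EF_Data collection=17, EF_Data cleaning=25) = 38; EF_Analysis = 38+6 = 44
Expected project duration μ = 44 days. Critical path: Recruitment → Instrument calibration → Pilot data → Analysis.

Variance along critical path = 2.778 + 1.000 + 0.111 + 1.778 = 5.667; σ = √5.667 = 2.380 days.
Z = (47 − 44) / 2.380 = 1.260
P(T ≤ 47) = Φ(1.260) ≈ 0.896

0.896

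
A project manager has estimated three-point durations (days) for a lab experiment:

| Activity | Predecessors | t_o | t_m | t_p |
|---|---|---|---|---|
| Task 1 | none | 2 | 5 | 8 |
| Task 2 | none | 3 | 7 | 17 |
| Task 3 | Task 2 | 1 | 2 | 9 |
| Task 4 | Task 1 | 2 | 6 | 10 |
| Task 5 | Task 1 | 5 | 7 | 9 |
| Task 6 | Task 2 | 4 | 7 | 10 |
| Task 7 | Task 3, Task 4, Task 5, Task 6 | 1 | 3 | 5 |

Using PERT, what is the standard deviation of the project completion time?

te_Task 1 = (2 + 4·5 + 8)/6 = 30/6 = 5; σ²_Task 1 = ((8−2)/6)² = 1.000
te_Task 2 = (3 + 4·7 + 17)/6 = 48/6 = 8; σ²_Task 2 = ((17−3)/6)² = 5.444
te_Task 3 = (1 + 4·2 + 9)/6 = 18/6 = 3; σ²_Task 3 = ((9−1)/6)² = 1.778
te_Task 4 = (2 + 4·6 + 10)/6 = 36/6 = 6; σ²_Task 4 = ((10−2)/6)² = 1.778
te_Task 5 = (5 + 4·7 + 9)/6 = 42/6 = 7; σ²_Task 5 = ((9−5)/6)² = 0.444
te_Task 6 = (4 + 4·7 + 10)/6 = 42/6 = 7; σ²_Task 6 = ((10−4)/6)² = 1.000
te_Task 7 = (1 + 4·3 + 5)/6 = 18/6 = 3; σ²_Task 7 = ((5−1)/6)² = 0.444

Forward pass:
ES_Task 1 = 0; EF_Task 1 = 5
ES_Task 2 = 0; EF_Task 2 = 8
ES_Task 3 = 8; EF_Task 3 = 8+3 = 11
ES_Task 4 = 5; EF_Task 4 = 5+6 = 11
ES_Task 5 = 5; EF_Task 5 = 5+7 = 12
ES_Task 6 = 8; EF_Task 6 = 8+7 = 15
ES_Task 7 = max(EF_Task 3=11, EF_Task 4=11, EF_Task 5=12, EF_Task 6=15) = 15; EF_Task 7 = 15+3 = 18
Expected project duration μ = 18 days. Critical path: Task 2 → Task 6 → Task 7.

Variance along critical path = 5.444 + 1.000 + 0.444 = 6.889
σ = √6.889 = 2.625 days

2.62 days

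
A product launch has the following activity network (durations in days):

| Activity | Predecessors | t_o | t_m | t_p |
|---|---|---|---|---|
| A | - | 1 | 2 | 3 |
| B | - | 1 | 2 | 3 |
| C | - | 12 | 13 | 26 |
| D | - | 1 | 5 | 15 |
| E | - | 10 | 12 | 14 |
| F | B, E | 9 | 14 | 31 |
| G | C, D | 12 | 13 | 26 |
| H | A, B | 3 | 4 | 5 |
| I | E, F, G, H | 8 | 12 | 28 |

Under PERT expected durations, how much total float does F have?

2 days

te_A = (1 + 4·2 + 3)/6 = 12/6 = 2
te_B = (1 + 4·2 + 3)/6 = 12/6 = 2
te_C = (12 + 4·13 + 26)/6 = 90/6 = 15
te_D = (1 + 4·5 + 15)/6 = 36/6 = 6
te_E = (10 + 4·12 + 14)/6 = 72/6 = 12
te_F = (9 + 4·14 + 31)/6 = 96/6 = 16
te_G = (12 + 4·13 + 26)/6 = 90/6 = 15
te_H = (3 + 4·4 + 5)/6 = 24/6 = 4
te_I = (8 + 4·12 + 28)/6 = 84/6 = 14

Forward pass:
ES_A = 0; EF_A = 2
ES_B = 0; EF_B = 2
ES_C = 0; EF_C = 15
ES_D = 0; EF_D = 6
ES_E = 0; EF_E = 12
ES_F = max(EF_B=2, EF_E=12) = 12; EF_F = 12+16 = 28
ES_G = max(EF_C=15, EF_D=6) = 15; EF_G = 15+15 = 30
ES_H = max(EF_A=2, EF_B=2) = 2; EF_H = 2+4 = 6
ES_I = max(EF_E=12, EF_F=28, EF_G=30, EF_H=6) = 30; EF_I = 30+14 = 44
Expected project duration μ = 44 days. Critical path: C → G → I.

Backward pass:
LF_I = 44; LS_I = 44−14 = 30
LF_H = LS_I = 30; LS_H = 30−4 = 26
LF_G = LS_I = 30; LS_G = 30−15 = 15
LF_F = LS_I = 30; LS_F = 30−16 = 14
LF_E = min(LS_F=14, LS_I=30) = 14; LS_E = 14−12 = 2
LF_D = LS_G = 15; LS_D = 15−6 = 9
LF_C = LS_G = 15; LS_C = 15−15 = 0
LF_B = min(LS_F=14, LS_H=26) = 14; LS_B = 14−2 = 12
LF_A = LS_H = 26; LS_A = 26−2 = 24
Slack_F = LS_F − ES_F = 14 − 12 = 2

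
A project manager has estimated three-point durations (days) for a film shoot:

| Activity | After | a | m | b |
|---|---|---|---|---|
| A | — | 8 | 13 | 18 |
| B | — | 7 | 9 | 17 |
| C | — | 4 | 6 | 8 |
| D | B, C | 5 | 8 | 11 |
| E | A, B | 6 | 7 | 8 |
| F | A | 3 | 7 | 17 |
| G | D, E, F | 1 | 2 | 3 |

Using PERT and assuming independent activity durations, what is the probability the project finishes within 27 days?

te_A = (8 + 4·13 + 18)/6 = 78/6 = 13; σ²_A = ((18−8)/6)² = 2.778
te_B = (7 + 4·9 + 17)/6 = 60/6 = 10; σ²_B = ((17−7)/6)² = 2.778
te_C = (4 + 4·6 + 8)/6 = 36/6 = 6; σ²_C = ((8−4)/6)² = 0.444
te_D = (5 + 4·8 + 11)/6 = 48/6 = 8; σ²_D = ((11−5)/6)² = 1.000
te_E = (6 + 4·7 + 8)/6 = 42/6 = 7; σ²_E = ((8−6)/6)² = 0.111
te_F = (3 + 4·7 + 17)/6 = 48/6 = 8; σ²_F = ((17−3)/6)² = 5.444
te_G = (1 + 4·2 + 3)/6 = 12/6 = 2; σ²_G = ((3−1)/6)² = 0.111

Forward pass:
ES_A = 0; EF_A = 13
ES_B = 0; EF_B = 10
ES_C = 0; EF_C = 6
ES_D = max(EF_B=10, EF_C=6) = 10; EF_D = 10+8 = 18
ES_E = max(EF_A=13, EF_B=10) = 13; EF_E = 13+7 = 20
ES_F = 13; EF_F = 13+8 = 21
ES_G = max(EF_D=18, EF_E=20, EF_F=21) = 21; EF_G = 21+2 = 23
Expected project duration μ = 23 days. Critical path: A → F → G.

Variance along critical path = 2.778 + 5.444 + 0.111 = 8.333; σ = √8.333 = 2.887 days.
Z = (27 − 23) / 2.887 = 1.386
P(T ≤ 27) = Φ(1.386) ≈ 0.917

0.917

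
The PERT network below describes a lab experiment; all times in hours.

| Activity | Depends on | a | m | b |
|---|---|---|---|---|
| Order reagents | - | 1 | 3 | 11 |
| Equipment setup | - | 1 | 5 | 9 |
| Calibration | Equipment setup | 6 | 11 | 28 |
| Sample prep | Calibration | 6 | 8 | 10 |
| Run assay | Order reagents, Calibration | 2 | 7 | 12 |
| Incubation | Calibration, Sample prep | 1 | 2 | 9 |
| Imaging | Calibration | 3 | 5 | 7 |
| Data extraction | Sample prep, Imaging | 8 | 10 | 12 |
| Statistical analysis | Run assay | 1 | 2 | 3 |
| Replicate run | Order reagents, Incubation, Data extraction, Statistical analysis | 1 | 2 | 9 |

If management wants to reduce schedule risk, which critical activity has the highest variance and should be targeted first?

Calibration

te_Order reagents = (1 + 4·3 + 11)/6 = 24/6 = 4; σ²_Order reagents = ((11−1)/6)² = 2.778
te_Equipment setup = (1 + 4·5 + 9)/6 = 30/6 = 5; σ²_Equipment setup = ((9−1)/6)² = 1.778
te_Calibration = (6 + 4·11 + 28)/6 = 78/6 = 13; σ²_Calibration = ((28−6)/6)² = 13.444
te_Sample prep = (6 + 4·8 + 10)/6 = 48/6 = 8; σ²_Sample prep = ((10−6)/6)² = 0.444
te_Run assay = (2 + 4·7 + 12)/6 = 42/6 = 7; σ²_Run assay = ((12−2)/6)² = 2.778
te_Incubation = (1 + 4·2 + 9)/6 = 18/6 = 3; σ²_Incubation = ((9−1)/6)² = 1.778
te_Imaging = (3 + 4·5 + 7)/6 = 30/6 = 5; σ²_Imaging = ((7−3)/6)² = 0.444
te_Data extraction = (8 + 4·10 + 12)/6 = 60/6 = 10; σ²_Data extraction = ((12−8)/6)² = 0.444
te_Statistical analysis = (1 + 4·2 + 3)/6 = 12/6 = 2; σ²_Statistical analysis = ((3−1)/6)² = 0.111
te_Replicate run = (1 + 4·2 + 9)/6 = 18/6 = 3; σ²_Replicate run = ((9−1)/6)² = 1.778

Forward pass:
ES_Order reagents = 0; EF_Order reagents = 4
ES_Equipment setup = 0; EF_Equipment setup = 5
ES_Calibration = 5; EF_Calibration = 5+13 = 18
ES_Sample prep = 18; EF_Sample prep = 18+8 = 26
ES_Run assay = max(EF_Order reagents=4, EF_Calibration=18) = 18; EF_Run assay = 18+7 = 25
ES_Incubation = max(EF_Calibration=18, EF_Sample prep=26) = 26; EF_Incubation = 26+3 = 29
ES_Imaging = 18; EF_Imaging = 18+5 = 23
ES_Data extraction = max(EF_Sample prep=26, EF_Imaging=23) = 26; EF_Data extraction = 26+10 = 36
ES_Statistical analysis = 25; EF_Statistical analysis = 25+2 = 27
ES_Replicate run = max(EF_Order reagents=4, EF_Incubation=29, EF_Data extraction=36, EF_Statistical analysis=27) = 36; EF_Replicate run = 36+3 = 39
Expected project duration μ = 39 hours. Critical path: Equipment setup → Calibration → Sample prep → Data extraction → Replicate run.

Variances on critical path: σ²_Equipment setup=1.778, σ²_Calibration=13.444, σ²_Sample prep=0.444, σ²_Data extraction=0.444, σ²_Replicate run=1.778.
Largest is σ²_Calibration = 13.444.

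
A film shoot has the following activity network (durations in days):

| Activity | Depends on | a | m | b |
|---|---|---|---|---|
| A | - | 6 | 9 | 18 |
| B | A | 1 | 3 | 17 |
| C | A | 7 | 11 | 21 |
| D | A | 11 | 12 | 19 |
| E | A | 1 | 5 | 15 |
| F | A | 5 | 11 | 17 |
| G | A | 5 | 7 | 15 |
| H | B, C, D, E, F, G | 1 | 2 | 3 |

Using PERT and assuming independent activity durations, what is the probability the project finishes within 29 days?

te_A = (6 + 4·9 + 18)/6 = 60/6 = 10; σ²_A = ((18−6)/6)² = 4.000
te_B = (1 + 4·3 + 17)/6 = 30/6 = 5; σ²_B = ((17−1)/6)² = 7.111
te_C = (7 + 4·11 + 21)/6 = 72/6 = 12; σ²_C = ((21−7)/6)² = 5.444
te_D = (11 + 4·12 + 19)/6 = 78/6 = 13; σ²_D = ((19−11)/6)² = 1.778
te_E = (1 + 4·5 + 15)/6 = 36/6 = 6; σ²_E = ((15−1)/6)² = 5.444
te_F = (5 + 4·11 + 17)/6 = 66/6 = 11; σ²_F = ((17−5)/6)² = 4.000
te_G = (5 + 4·7 + 15)/6 = 48/6 = 8; σ²_G = ((15−5)/6)² = 2.778
te_H = (1 + 4·2 + 3)/6 = 12/6 = 2; σ²_H = ((3−1)/6)² = 0.111

Forward pass:
ES_A = 0; EF_A = 10
ES_B = 10; EF_B = 10+5 = 15
ES_C = 10; EF_C = 10+12 = 22
ES_D = 10; EF_D = 10+13 = 23
ES_E = 10; EF_E = 10+6 = 16
ES_F = 10; EF_F = 10+11 = 21
ES_G = 10; EF_G = 10+8 = 18
ES_H = max(EF_B=15, EF_C=22, EF_D=23, EF_E=16, EF_F=21, EF_G=18) = 23; EF_H = 23+2 = 25
Expected project duration μ = 25 days. Critical path: A → D → H.

Variance along critical path = 4.000 + 1.778 + 0.111 = 5.889; σ = √5.889 = 2.427 days.
Z = (29 − 25) / 2.427 = 1.648
P(T ≤ 29) = Φ(1.648) ≈ 0.950

0.950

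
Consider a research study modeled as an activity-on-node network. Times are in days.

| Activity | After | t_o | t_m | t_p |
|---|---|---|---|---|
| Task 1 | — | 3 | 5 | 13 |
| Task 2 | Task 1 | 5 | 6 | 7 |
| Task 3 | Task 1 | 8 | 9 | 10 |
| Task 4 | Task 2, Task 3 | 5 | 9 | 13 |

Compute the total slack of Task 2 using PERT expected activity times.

te_Task 1 = (3 + 4·5 + 13)/6 = 36/6 = 6
te_Task 2 = (5 + 4·6 + 7)/6 = 36/6 = 6
te_Task 3 = (8 + 4·9 + 10)/6 = 54/6 = 9
te_Task 4 = (5 + 4·9 + 13)/6 = 54/6 = 9

Forward pass:
ES_Task 1 = 0; EF_Task 1 = 6
ES_Task 2 = 6; EF_Task 2 = 6+6 = 12
ES_Task 3 = 6; EF_Task 3 = 6+9 = 15
ES_Task 4 = max(EF_Task 2=12, EF_Task 3=15) = 15; EF_Task 4 = 15+9 = 24
Expected project duration μ = 24 days. Critical path: Task 1 → Task 3 → Task 4.

Backward pass:
LF_Task 4 = 24; LS_Task 4 = 24−9 = 15
LF_Task 3 = LS_Task 4 = 15; LS_Task 3 = 15−9 = 6
LF_Task 2 = LS_Task 4 = 15; LS_Task 2 = 15−6 = 9
LF_Task 1 = min(LS_Task 2=9, LS_Task 3=6) = 6; LS_Task 1 = 6−6 = 0
Slack_Task 2 = LS_Task 2 − ES_Task 2 = 9 − 6 = 3

3 days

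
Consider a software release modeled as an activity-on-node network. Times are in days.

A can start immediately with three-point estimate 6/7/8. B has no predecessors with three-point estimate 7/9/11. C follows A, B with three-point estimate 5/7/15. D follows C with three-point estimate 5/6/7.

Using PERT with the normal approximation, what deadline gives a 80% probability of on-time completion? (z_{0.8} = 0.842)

te_A = (6 + 4·7 + 8)/6 = 42/6 = 7; σ²_A = ((8−6)/6)² = 0.111
te_B = (7 + 4·9 + 11)/6 = 54/6 = 9; σ²_B = ((11−7)/6)² = 0.444
te_C = (5 + 4·7 + 15)/6 = 48/6 = 8; σ²_C = ((15−5)/6)² = 2.778
te_D = (5 + 4·6 + 7)/6 = 36/6 = 6; σ²_D = ((7−5)/6)² = 0.111

Forward pass:
ES_A = 0; EF_A = 7
ES_B = 0; EF_B = 9
ES_C = max(EF_A=7, EF_B=9) = 9; EF_C = 9+8 = 17
ES_D = 17; EF_D = 17+6 = 23
Expected project duration μ = 23 days. Critical path: B → C → D.

Variance along critical path = 0.444 + 2.778 + 0.111 = 3.333; σ = 1.826 days.
D = μ + z·σ = 23 + 0.842·1.826 = 24.5 days

24.5 days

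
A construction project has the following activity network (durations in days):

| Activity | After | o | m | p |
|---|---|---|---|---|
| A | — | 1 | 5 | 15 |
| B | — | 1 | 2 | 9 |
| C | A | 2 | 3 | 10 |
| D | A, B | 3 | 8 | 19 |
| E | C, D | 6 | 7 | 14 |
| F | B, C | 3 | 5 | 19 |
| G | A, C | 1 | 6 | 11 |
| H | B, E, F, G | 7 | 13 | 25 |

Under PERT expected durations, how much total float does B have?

te_A = (1 + 4·5 + 15)/6 = 36/6 = 6
te_B = (1 + 4·2 + 9)/6 = 18/6 = 3
te_C = (2 + 4·3 + 10)/6 = 24/6 = 4
te_D = (3 + 4·8 + 19)/6 = 54/6 = 9
te_E = (6 + 4·7 + 14)/6 = 48/6 = 8
te_F = (3 + 4·5 + 19)/6 = 42/6 = 7
te_G = (1 + 4·6 + 11)/6 = 36/6 = 6
te_H = (7 + 4·13 + 25)/6 = 84/6 = 14

Forward pass:
ES_A = 0; EF_A = 6
ES_B = 0; EF_B = 3
ES_C = 6; EF_C = 6+4 = 10
ES_D = max(EF_A=6, EF_B=3) = 6; EF_D = 6+9 = 15
ES_E = max(EF_C=10, EF_D=15) = 15; EF_E = 15+8 = 23
ES_F = max(EF_B=3, EF_C=10) = 10; EF_F = 10+7 = 17
ES_G = max(EF_A=6, EF_C=10) = 10; EF_G = 10+6 = 16
ES_H = max(EF_B=3, EF_E=23, EF_F=17, EF_G=16) = 23; EF_H = 23+14 = 37
Expected project duration μ = 37 days. Critical path: A → D → E → H.

Backward pass:
LF_H = 37; LS_H = 37−14 = 23
LF_G = LS_H = 23; LS_G = 23−6 = 17
LF_F = LS_H = 23; LS_F = 23−7 = 16
LF_E = LS_H = 23; LS_E = 23−8 = 15
LF_D = LS_E = 15; LS_D = 15−9 = 6
LF_C = min(LS_E=15, LS_F=16, LS_G=17) = 15; LS_C = 15−4 = 11
LF_B = min(LS_D=6, LS_F=16, LS_H=23) = 6; LS_B = 6−3 = 3
LF_A = min(LS_C=11, LS_D=6, LS_G=17) = 6; LS_A = 6−6 = 0
Slack_B = LS_B − ES_B = 3 − 0 = 3

3 days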